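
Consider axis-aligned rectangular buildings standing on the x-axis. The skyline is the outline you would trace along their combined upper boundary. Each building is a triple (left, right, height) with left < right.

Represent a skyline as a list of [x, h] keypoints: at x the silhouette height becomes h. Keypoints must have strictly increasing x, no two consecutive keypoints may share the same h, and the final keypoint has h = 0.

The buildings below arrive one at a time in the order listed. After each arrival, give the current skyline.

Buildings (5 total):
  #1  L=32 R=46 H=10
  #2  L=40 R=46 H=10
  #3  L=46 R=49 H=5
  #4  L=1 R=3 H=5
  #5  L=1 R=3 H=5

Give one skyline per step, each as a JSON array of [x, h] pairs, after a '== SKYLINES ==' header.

== SKYLINES ==
[[32,10],[46,0]]
[[32,10],[46,0]]
[[32,10],[46,5],[49,0]]
[[1,5],[3,0],[32,10],[46,5],[49,0]]
[[1,5],[3,0],[32,10],[46,5],[49,0]]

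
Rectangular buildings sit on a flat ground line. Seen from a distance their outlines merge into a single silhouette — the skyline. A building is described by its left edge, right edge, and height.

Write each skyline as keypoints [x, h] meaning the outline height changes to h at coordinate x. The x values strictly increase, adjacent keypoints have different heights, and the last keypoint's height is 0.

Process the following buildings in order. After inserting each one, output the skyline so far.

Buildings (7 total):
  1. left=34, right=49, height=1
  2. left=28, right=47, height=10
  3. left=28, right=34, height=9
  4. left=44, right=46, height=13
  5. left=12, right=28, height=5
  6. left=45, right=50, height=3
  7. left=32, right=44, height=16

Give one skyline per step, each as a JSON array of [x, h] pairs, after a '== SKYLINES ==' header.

== SKYLINES ==
[[34,1],[49,0]]
[[28,10],[47,1],[49,0]]
[[28,10],[47,1],[49,0]]
[[28,10],[44,13],[46,10],[47,1],[49,0]]
[[12,5],[28,10],[44,13],[46,10],[47,1],[49,0]]
[[12,5],[28,10],[44,13],[46,10],[47,3],[50,0]]
[[12,5],[28,10],[32,16],[44,13],[46,10],[47,3],[50,0]]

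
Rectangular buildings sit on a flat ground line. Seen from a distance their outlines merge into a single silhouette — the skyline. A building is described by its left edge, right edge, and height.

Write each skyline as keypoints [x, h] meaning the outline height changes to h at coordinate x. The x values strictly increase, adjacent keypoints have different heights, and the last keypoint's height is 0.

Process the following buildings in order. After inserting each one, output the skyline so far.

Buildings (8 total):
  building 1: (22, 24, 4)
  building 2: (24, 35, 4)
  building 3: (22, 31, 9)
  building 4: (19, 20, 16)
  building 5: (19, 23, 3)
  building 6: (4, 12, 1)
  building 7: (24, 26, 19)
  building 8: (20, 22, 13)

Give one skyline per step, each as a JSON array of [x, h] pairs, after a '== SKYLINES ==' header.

== SKYLINES ==
[[22,4],[24,0]]
[[22,4],[35,0]]
[[22,9],[31,4],[35,0]]
[[19,16],[20,0],[22,9],[31,4],[35,0]]
[[19,16],[20,3],[22,9],[31,4],[35,0]]
[[4,1],[12,0],[19,16],[20,3],[22,9],[31,4],[35,0]]
[[4,1],[12,0],[19,16],[20,3],[22,9],[24,19],[26,9],[31,4],[35,0]]
[[4,1],[12,0],[19,16],[20,13],[22,9],[24,19],[26,9],[31,4],[35,0]]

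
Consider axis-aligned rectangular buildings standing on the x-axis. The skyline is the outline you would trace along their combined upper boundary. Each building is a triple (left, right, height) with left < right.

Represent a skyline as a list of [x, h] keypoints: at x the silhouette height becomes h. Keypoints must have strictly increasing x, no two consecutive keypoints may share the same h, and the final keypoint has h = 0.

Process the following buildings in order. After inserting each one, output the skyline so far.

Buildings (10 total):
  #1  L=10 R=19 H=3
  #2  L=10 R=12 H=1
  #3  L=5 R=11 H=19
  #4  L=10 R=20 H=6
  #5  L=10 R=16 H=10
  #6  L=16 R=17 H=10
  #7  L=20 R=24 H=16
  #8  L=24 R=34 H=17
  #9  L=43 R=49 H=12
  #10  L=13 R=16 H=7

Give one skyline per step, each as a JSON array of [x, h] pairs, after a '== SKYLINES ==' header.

== SKYLINES ==
[[10,3],[19,0]]
[[10,3],[19,0]]
[[5,19],[11,3],[19,0]]
[[5,19],[11,6],[20,0]]
[[5,19],[11,10],[16,6],[20,0]]
[[5,19],[11,10],[17,6],[20,0]]
[[5,19],[11,10],[17,6],[20,16],[24,0]]
[[5,19],[11,10],[17,6],[20,16],[24,17],[34,0]]
[[5,19],[11,10],[17,6],[20,16],[24,17],[34,0],[43,12],[49,0]]
[[5,19],[11,10],[17,6],[20,16],[24,17],[34,0],[43,12],[49,0]]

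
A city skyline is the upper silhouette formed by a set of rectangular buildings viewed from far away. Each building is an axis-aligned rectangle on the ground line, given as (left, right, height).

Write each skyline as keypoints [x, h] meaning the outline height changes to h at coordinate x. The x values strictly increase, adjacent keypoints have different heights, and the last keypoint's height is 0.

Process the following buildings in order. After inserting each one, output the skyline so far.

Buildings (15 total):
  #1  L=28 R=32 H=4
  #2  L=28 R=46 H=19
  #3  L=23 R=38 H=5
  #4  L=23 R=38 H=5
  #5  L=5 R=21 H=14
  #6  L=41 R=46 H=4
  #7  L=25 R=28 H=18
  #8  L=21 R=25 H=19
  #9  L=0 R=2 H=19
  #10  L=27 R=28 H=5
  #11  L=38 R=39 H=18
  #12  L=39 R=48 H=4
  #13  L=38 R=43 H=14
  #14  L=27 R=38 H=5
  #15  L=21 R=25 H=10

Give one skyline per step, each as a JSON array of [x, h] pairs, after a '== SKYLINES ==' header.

== SKYLINES ==
[[28,4],[32,0]]
[[28,19],[46,0]]
[[23,5],[28,19],[46,0]]
[[23,5],[28,19],[46,0]]
[[5,14],[21,0],[23,5],[28,19],[46,0]]
[[5,14],[21,0],[23,5],[28,19],[46,0]]
[[5,14],[21,0],[23,5],[25,18],[28,19],[46,0]]
[[5,14],[21,19],[25,18],[28,19],[46,0]]
[[0,19],[2,0],[5,14],[21,19],[25,18],[28,19],[46,0]]
[[0,19],[2,0],[5,14],[21,19],[25,18],[28,19],[46,0]]
[[0,19],[2,0],[5,14],[21,19],[25,18],[28,19],[46,0]]
[[0,19],[2,0],[5,14],[21,19],[25,18],[28,19],[46,4],[48,0]]
[[0,19],[2,0],[5,14],[21,19],[25,18],[28,19],[46,4],[48,0]]
[[0,19],[2,0],[5,14],[21,19],[25,18],[28,19],[46,4],[48,0]]
[[0,19],[2,0],[5,14],[21,19],[25,18],[28,19],[46,4],[48,0]]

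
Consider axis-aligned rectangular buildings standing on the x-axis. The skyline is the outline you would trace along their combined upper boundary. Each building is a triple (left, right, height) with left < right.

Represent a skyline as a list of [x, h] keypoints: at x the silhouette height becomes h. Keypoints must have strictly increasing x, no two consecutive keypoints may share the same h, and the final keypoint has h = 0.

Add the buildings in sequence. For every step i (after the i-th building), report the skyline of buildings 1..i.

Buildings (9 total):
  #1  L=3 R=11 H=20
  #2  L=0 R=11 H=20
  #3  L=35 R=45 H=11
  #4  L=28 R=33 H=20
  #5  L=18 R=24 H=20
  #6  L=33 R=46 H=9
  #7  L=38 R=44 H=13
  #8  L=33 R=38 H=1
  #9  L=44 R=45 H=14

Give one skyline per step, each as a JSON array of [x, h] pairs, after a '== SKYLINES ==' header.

== SKYLINES ==
[[3,20],[11,0]]
[[0,20],[11,0]]
[[0,20],[11,0],[35,11],[45,0]]
[[0,20],[11,0],[28,20],[33,0],[35,11],[45,0]]
[[0,20],[11,0],[18,20],[24,0],[28,20],[33,0],[35,11],[45,0]]
[[0,20],[11,0],[18,20],[24,0],[28,20],[33,9],[35,11],[45,9],[46,0]]
[[0,20],[11,0],[18,20],[24,0],[28,20],[33,9],[35,11],[38,13],[44,11],[45,9],[46,0]]
[[0,20],[11,0],[18,20],[24,0],[28,20],[33,9],[35,11],[38,13],[44,11],[45,9],[46,0]]
[[0,20],[11,0],[18,20],[24,0],[28,20],[33,9],[35,11],[38,13],[44,14],[45,9],[46,0]]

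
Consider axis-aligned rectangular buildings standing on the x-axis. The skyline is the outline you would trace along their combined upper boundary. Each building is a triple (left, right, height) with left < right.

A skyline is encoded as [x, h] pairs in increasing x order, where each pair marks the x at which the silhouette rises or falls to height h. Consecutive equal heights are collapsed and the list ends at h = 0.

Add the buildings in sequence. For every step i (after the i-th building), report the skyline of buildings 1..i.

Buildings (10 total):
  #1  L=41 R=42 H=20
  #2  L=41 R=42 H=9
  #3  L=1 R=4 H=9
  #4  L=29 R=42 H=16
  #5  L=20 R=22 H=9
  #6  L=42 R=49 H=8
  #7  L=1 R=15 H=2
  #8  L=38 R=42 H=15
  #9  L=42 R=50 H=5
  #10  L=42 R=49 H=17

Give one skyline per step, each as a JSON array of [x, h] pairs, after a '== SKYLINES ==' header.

== SKYLINES ==
[[41,20],[42,0]]
[[41,20],[42,0]]
[[1,9],[4,0],[41,20],[42,0]]
[[1,9],[4,0],[29,16],[41,20],[42,0]]
[[1,9],[4,0],[20,9],[22,0],[29,16],[41,20],[42,0]]
[[1,9],[4,0],[20,9],[22,0],[29,16],[41,20],[42,8],[49,0]]
[[1,9],[4,2],[15,0],[20,9],[22,0],[29,16],[41,20],[42,8],[49,0]]
[[1,9],[4,2],[15,0],[20,9],[22,0],[29,16],[41,20],[42,8],[49,0]]
[[1,9],[4,2],[15,0],[20,9],[22,0],[29,16],[41,20],[42,8],[49,5],[50,0]]
[[1,9],[4,2],[15,0],[20,9],[22,0],[29,16],[41,20],[42,17],[49,5],[50,0]]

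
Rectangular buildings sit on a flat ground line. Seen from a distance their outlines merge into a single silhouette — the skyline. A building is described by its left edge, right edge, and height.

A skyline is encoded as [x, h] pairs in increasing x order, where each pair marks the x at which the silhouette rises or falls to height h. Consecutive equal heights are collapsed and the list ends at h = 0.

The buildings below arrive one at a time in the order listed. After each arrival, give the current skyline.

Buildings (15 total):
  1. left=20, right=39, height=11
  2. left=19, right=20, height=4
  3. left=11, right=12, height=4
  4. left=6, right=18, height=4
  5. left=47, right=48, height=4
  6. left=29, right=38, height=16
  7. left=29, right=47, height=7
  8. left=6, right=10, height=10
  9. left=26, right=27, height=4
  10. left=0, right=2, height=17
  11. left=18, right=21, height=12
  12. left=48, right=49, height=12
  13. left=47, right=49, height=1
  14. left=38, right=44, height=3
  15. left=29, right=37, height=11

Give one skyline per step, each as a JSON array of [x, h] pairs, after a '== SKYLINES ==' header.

== SKYLINES ==
[[20,11],[39,0]]
[[19,4],[20,11],[39,0]]
[[11,4],[12,0],[19,4],[20,11],[39,0]]
[[6,4],[18,0],[19,4],[20,11],[39,0]]
[[6,4],[18,0],[19,4],[20,11],[39,0],[47,4],[48,0]]
[[6,4],[18,0],[19,4],[20,11],[29,16],[38,11],[39,0],[47,4],[48,0]]
[[6,4],[18,0],[19,4],[20,11],[29,16],[38,11],[39,7],[47,4],[48,0]]
[[6,10],[10,4],[18,0],[19,4],[20,11],[29,16],[38,11],[39,7],[47,4],[48,0]]
[[6,10],[10,4],[18,0],[19,4],[20,11],[29,16],[38,11],[39,7],[47,4],[48,0]]
[[0,17],[2,0],[6,10],[10,4],[18,0],[19,4],[20,11],[29,16],[38,11],[39,7],[47,4],[48,0]]
[[0,17],[2,0],[6,10],[10,4],[18,12],[21,11],[29,16],[38,11],[39,7],[47,4],[48,0]]
[[0,17],[2,0],[6,10],[10,4],[18,12],[21,11],[29,16],[38,11],[39,7],[47,4],[48,12],[49,0]]
[[0,17],[2,0],[6,10],[10,4],[18,12],[21,11],[29,16],[38,11],[39,7],[47,4],[48,12],[49,0]]
[[0,17],[2,0],[6,10],[10,4],[18,12],[21,11],[29,16],[38,11],[39,7],[47,4],[48,12],[49,0]]
[[0,17],[2,0],[6,10],[10,4],[18,12],[21,11],[29,16],[38,11],[39,7],[47,4],[48,12],[49,0]]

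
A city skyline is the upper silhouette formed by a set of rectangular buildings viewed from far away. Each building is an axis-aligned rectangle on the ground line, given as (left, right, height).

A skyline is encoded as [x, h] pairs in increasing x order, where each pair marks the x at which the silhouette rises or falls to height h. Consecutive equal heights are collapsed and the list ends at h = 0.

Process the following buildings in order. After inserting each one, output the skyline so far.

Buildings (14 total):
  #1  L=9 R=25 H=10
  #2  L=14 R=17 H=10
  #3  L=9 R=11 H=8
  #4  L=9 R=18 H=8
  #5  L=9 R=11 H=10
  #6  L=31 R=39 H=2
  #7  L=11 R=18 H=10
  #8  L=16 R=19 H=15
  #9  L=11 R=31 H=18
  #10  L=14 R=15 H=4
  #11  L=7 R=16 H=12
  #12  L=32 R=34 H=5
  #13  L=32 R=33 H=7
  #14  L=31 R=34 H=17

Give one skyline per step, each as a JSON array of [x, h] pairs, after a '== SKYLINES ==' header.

== SKYLINES ==
[[9,10],[25,0]]
[[9,10],[25,0]]
[[9,10],[25,0]]
[[9,10],[25,0]]
[[9,10],[25,0]]
[[9,10],[25,0],[31,2],[39,0]]
[[9,10],[25,0],[31,2],[39,0]]
[[9,10],[16,15],[19,10],[25,0],[31,2],[39,0]]
[[9,10],[11,18],[31,2],[39,0]]
[[9,10],[11,18],[31,2],[39,0]]
[[7,12],[11,18],[31,2],[39,0]]
[[7,12],[11,18],[31,2],[32,5],[34,2],[39,0]]
[[7,12],[11,18],[31,2],[32,7],[33,5],[34,2],[39,0]]
[[7,12],[11,18],[31,17],[34,2],[39,0]]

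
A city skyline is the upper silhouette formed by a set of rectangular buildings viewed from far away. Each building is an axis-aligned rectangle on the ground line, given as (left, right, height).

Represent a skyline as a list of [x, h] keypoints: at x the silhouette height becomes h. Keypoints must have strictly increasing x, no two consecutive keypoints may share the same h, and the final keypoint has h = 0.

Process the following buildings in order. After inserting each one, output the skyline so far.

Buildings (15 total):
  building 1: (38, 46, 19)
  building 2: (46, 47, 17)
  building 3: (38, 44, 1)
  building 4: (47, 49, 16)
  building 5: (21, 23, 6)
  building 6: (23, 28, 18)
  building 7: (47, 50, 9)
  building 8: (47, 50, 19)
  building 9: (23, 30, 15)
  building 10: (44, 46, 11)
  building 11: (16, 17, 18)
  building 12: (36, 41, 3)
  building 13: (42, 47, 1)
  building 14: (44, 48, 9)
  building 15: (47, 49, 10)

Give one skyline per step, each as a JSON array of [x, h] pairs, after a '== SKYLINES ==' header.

== SKYLINES ==
[[38,19],[46,0]]
[[38,19],[46,17],[47,0]]
[[38,19],[46,17],[47,0]]
[[38,19],[46,17],[47,16],[49,0]]
[[21,6],[23,0],[38,19],[46,17],[47,16],[49,0]]
[[21,6],[23,18],[28,0],[38,19],[46,17],[47,16],[49,0]]
[[21,6],[23,18],[28,0],[38,19],[46,17],[47,16],[49,9],[50,0]]
[[21,6],[23,18],[28,0],[38,19],[46,17],[47,19],[50,0]]
[[21,6],[23,18],[28,15],[30,0],[38,19],[46,17],[47,19],[50,0]]
[[21,6],[23,18],[28,15],[30,0],[38,19],[46,17],[47,19],[50,0]]
[[16,18],[17,0],[21,6],[23,18],[28,15],[30,0],[38,19],[46,17],[47,19],[50,0]]
[[16,18],[17,0],[21,6],[23,18],[28,15],[30,0],[36,3],[38,19],[46,17],[47,19],[50,0]]
[[16,18],[17,0],[21,6],[23,18],[28,15],[30,0],[36,3],[38,19],[46,17],[47,19],[50,0]]
[[16,18],[17,0],[21,6],[23,18],[28,15],[30,0],[36,3],[38,19],[46,17],[47,19],[50,0]]
[[16,18],[17,0],[21,6],[23,18],[28,15],[30,0],[36,3],[38,19],[46,17],[47,19],[50,0]]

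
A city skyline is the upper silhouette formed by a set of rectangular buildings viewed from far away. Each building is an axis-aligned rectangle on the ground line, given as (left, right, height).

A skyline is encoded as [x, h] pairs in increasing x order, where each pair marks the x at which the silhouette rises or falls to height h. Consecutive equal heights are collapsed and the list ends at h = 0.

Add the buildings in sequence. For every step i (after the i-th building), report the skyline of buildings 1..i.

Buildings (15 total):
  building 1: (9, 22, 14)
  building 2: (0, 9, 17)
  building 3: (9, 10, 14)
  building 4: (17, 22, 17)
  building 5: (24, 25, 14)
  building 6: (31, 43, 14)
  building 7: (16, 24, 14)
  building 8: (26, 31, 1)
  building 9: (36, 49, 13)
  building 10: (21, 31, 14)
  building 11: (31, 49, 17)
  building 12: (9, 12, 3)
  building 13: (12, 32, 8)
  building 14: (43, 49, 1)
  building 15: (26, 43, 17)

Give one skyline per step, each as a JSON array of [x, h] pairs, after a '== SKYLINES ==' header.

== SKYLINES ==
[[9,14],[22,0]]
[[0,17],[9,14],[22,0]]
[[0,17],[9,14],[22,0]]
[[0,17],[9,14],[17,17],[22,0]]
[[0,17],[9,14],[17,17],[22,0],[24,14],[25,0]]
[[0,17],[9,14],[17,17],[22,0],[24,14],[25,0],[31,14],[43,0]]
[[0,17],[9,14],[17,17],[22,14],[25,0],[31,14],[43,0]]
[[0,17],[9,14],[17,17],[22,14],[25,0],[26,1],[31,14],[43,0]]
[[0,17],[9,14],[17,17],[22,14],[25,0],[26,1],[31,14],[43,13],[49,0]]
[[0,17],[9,14],[17,17],[22,14],[43,13],[49,0]]
[[0,17],[9,14],[17,17],[22,14],[31,17],[49,0]]
[[0,17],[9,14],[17,17],[22,14],[31,17],[49,0]]
[[0,17],[9,14],[17,17],[22,14],[31,17],[49,0]]
[[0,17],[9,14],[17,17],[22,14],[31,17],[49,0]]
[[0,17],[9,14],[17,17],[22,14],[26,17],[49,0]]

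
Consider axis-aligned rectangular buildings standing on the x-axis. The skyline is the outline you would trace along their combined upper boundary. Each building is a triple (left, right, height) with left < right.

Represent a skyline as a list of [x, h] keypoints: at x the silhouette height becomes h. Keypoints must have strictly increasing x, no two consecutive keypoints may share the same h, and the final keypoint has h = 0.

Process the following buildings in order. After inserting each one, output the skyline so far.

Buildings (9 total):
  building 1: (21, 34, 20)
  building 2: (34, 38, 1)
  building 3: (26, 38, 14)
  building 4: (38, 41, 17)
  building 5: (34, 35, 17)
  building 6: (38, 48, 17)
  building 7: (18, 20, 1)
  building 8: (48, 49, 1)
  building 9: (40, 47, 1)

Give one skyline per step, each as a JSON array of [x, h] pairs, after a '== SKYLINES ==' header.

== SKYLINES ==
[[21,20],[34,0]]
[[21,20],[34,1],[38,0]]
[[21,20],[34,14],[38,0]]
[[21,20],[34,14],[38,17],[41,0]]
[[21,20],[34,17],[35,14],[38,17],[41,0]]
[[21,20],[34,17],[35,14],[38,17],[48,0]]
[[18,1],[20,0],[21,20],[34,17],[35,14],[38,17],[48,0]]
[[18,1],[20,0],[21,20],[34,17],[35,14],[38,17],[48,1],[49,0]]
[[18,1],[20,0],[21,20],[34,17],[35,14],[38,17],[48,1],[49,0]]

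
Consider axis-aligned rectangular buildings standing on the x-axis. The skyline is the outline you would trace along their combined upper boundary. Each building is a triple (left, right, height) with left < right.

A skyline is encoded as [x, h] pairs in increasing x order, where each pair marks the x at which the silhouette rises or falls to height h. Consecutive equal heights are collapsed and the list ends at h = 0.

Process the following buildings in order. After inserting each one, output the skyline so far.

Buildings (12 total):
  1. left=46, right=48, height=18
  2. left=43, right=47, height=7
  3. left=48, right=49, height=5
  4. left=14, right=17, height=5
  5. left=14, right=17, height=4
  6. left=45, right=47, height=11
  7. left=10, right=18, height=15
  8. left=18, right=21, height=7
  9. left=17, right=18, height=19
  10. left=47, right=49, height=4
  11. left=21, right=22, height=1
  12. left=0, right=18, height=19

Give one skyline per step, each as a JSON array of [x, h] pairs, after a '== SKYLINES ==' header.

== SKYLINES ==
[[46,18],[48,0]]
[[43,7],[46,18],[48,0]]
[[43,7],[46,18],[48,5],[49,0]]
[[14,5],[17,0],[43,7],[46,18],[48,5],[49,0]]
[[14,5],[17,0],[43,7],[46,18],[48,5],[49,0]]
[[14,5],[17,0],[43,7],[45,11],[46,18],[48,5],[49,0]]
[[10,15],[18,0],[43,7],[45,11],[46,18],[48,5],[49,0]]
[[10,15],[18,7],[21,0],[43,7],[45,11],[46,18],[48,5],[49,0]]
[[10,15],[17,19],[18,7],[21,0],[43,7],[45,11],[46,18],[48,5],[49,0]]
[[10,15],[17,19],[18,7],[21,0],[43,7],[45,11],[46,18],[48,5],[49,0]]
[[10,15],[17,19],[18,7],[21,1],[22,0],[43,7],[45,11],[46,18],[48,5],[49,0]]
[[0,19],[18,7],[21,1],[22,0],[43,7],[45,11],[46,18],[48,5],[49,0]]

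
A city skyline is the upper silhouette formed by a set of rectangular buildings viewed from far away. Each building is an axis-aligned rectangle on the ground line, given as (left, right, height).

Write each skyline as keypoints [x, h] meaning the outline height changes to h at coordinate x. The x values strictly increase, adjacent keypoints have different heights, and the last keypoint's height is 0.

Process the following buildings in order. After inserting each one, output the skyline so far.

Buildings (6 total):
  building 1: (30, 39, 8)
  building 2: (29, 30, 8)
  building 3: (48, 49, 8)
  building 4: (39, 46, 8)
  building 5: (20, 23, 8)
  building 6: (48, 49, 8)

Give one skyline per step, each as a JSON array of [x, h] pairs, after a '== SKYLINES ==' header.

== SKYLINES ==
[[30,8],[39,0]]
[[29,8],[39,0]]
[[29,8],[39,0],[48,8],[49,0]]
[[29,8],[46,0],[48,8],[49,0]]
[[20,8],[23,0],[29,8],[46,0],[48,8],[49,0]]
[[20,8],[23,0],[29,8],[46,0],[48,8],[49,0]]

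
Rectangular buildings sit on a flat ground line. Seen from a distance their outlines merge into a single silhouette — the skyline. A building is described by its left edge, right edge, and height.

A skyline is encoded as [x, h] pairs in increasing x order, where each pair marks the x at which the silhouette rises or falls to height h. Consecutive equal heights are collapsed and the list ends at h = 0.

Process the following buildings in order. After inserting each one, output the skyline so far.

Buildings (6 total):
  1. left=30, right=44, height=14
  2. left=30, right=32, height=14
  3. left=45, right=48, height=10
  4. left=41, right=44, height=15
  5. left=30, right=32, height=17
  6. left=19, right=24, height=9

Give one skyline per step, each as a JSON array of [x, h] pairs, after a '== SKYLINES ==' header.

== SKYLINES ==
[[30,14],[44,0]]
[[30,14],[44,0]]
[[30,14],[44,0],[45,10],[48,0]]
[[30,14],[41,15],[44,0],[45,10],[48,0]]
[[30,17],[32,14],[41,15],[44,0],[45,10],[48,0]]
[[19,9],[24,0],[30,17],[32,14],[41,15],[44,0],[45,10],[48,0]]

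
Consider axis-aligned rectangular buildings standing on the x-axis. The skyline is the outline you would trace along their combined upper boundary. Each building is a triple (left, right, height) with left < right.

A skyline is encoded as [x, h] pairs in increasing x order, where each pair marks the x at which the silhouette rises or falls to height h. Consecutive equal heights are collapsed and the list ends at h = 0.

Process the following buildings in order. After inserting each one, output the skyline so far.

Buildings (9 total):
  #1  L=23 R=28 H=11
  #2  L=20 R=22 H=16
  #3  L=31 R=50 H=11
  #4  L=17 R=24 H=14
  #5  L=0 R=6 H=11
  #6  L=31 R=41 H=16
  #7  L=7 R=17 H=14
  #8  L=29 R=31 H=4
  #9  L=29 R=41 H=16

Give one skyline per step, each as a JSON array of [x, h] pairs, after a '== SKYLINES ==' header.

== SKYLINES ==
[[23,11],[28,0]]
[[20,16],[22,0],[23,11],[28,0]]
[[20,16],[22,0],[23,11],[28,0],[31,11],[50,0]]
[[17,14],[20,16],[22,14],[24,11],[28,0],[31,11],[50,0]]
[[0,11],[6,0],[17,14],[20,16],[22,14],[24,11],[28,0],[31,11],[50,0]]
[[0,11],[6,0],[17,14],[20,16],[22,14],[24,11],[28,0],[31,16],[41,11],[50,0]]
[[0,11],[6,0],[7,14],[20,16],[22,14],[24,11],[28,0],[31,16],[41,11],[50,0]]
[[0,11],[6,0],[7,14],[20,16],[22,14],[24,11],[28,0],[29,4],[31,16],[41,11],[50,0]]
[[0,11],[6,0],[7,14],[20,16],[22,14],[24,11],[28,0],[29,16],[41,11],[50,0]]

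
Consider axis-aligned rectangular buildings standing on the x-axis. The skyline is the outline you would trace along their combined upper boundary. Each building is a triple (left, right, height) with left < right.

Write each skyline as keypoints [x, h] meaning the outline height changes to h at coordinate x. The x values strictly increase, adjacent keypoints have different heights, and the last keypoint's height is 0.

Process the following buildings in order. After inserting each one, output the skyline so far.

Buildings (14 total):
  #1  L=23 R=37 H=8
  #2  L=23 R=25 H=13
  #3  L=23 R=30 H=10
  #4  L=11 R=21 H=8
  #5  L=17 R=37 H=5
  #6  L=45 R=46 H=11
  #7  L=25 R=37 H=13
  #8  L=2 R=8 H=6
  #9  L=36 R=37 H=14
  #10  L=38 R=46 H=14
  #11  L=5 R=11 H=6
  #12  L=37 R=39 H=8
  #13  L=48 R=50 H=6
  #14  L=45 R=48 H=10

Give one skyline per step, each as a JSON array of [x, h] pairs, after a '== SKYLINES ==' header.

== SKYLINES ==
[[23,8],[37,0]]
[[23,13],[25,8],[37,0]]
[[23,13],[25,10],[30,8],[37,0]]
[[11,8],[21,0],[23,13],[25,10],[30,8],[37,0]]
[[11,8],[21,5],[23,13],[25,10],[30,8],[37,0]]
[[11,8],[21,5],[23,13],[25,10],[30,8],[37,0],[45,11],[46,0]]
[[11,8],[21,5],[23,13],[37,0],[45,11],[46,0]]
[[2,6],[8,0],[11,8],[21,5],[23,13],[37,0],[45,11],[46,0]]
[[2,6],[8,0],[11,8],[21,5],[23,13],[36,14],[37,0],[45,11],[46,0]]
[[2,6],[8,0],[11,8],[21,5],[23,13],[36,14],[37,0],[38,14],[46,0]]
[[2,6],[11,8],[21,5],[23,13],[36,14],[37,0],[38,14],[46,0]]
[[2,6],[11,8],[21,5],[23,13],[36,14],[37,8],[38,14],[46,0]]
[[2,6],[11,8],[21,5],[23,13],[36,14],[37,8],[38,14],[46,0],[48,6],[50,0]]
[[2,6],[11,8],[21,5],[23,13],[36,14],[37,8],[38,14],[46,10],[48,6],[50,0]]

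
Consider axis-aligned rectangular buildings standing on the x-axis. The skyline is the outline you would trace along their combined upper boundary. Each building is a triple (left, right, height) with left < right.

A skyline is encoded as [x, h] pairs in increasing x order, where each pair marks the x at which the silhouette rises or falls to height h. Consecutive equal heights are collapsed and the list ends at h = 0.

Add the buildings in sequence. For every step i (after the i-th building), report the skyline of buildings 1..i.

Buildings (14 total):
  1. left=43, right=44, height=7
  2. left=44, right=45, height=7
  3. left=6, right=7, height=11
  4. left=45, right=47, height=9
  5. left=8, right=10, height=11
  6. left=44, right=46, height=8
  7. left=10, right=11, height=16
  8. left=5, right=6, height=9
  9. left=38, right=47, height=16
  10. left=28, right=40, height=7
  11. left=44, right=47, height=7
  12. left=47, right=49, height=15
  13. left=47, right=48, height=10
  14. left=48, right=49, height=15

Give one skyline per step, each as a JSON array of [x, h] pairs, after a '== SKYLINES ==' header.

== SKYLINES ==
[[43,7],[44,0]]
[[43,7],[45,0]]
[[6,11],[7,0],[43,7],[45,0]]
[[6,11],[7,0],[43,7],[45,9],[47,0]]
[[6,11],[7,0],[8,11],[10,0],[43,7],[45,9],[47,0]]
[[6,11],[7,0],[8,11],[10,0],[43,7],[44,8],[45,9],[47,0]]
[[6,11],[7,0],[8,11],[10,16],[11,0],[43,7],[44,8],[45,9],[47,0]]
[[5,9],[6,11],[7,0],[8,11],[10,16],[11,0],[43,7],[44,8],[45,9],[47,0]]
[[5,9],[6,11],[7,0],[8,11],[10,16],[11,0],[38,16],[47,0]]
[[5,9],[6,11],[7,0],[8,11],[10,16],[11,0],[28,7],[38,16],[47,0]]
[[5,9],[6,11],[7,0],[8,11],[10,16],[11,0],[28,7],[38,16],[47,0]]
[[5,9],[6,11],[7,0],[8,11],[10,16],[11,0],[28,7],[38,16],[47,15],[49,0]]
[[5,9],[6,11],[7,0],[8,11],[10,16],[11,0],[28,7],[38,16],[47,15],[49,0]]
[[5,9],[6,11],[7,0],[8,11],[10,16],[11,0],[28,7],[38,16],[47,15],[49,0]]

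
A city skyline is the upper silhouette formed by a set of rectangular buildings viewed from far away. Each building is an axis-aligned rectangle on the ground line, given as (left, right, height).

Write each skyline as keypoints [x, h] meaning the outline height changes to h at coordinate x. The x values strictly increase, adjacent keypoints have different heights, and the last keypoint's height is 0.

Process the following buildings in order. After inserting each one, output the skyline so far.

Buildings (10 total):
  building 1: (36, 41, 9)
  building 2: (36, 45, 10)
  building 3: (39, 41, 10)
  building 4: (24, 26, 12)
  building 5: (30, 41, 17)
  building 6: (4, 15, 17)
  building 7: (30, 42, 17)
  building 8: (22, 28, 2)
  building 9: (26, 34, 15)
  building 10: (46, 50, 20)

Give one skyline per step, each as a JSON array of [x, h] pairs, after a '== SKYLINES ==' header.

== SKYLINES ==
[[36,9],[41,0]]
[[36,10],[45,0]]
[[36,10],[45,0]]
[[24,12],[26,0],[36,10],[45,0]]
[[24,12],[26,0],[30,17],[41,10],[45,0]]
[[4,17],[15,0],[24,12],[26,0],[30,17],[41,10],[45,0]]
[[4,17],[15,0],[24,12],[26,0],[30,17],[42,10],[45,0]]
[[4,17],[15,0],[22,2],[24,12],[26,2],[28,0],[30,17],[42,10],[45,0]]
[[4,17],[15,0],[22,2],[24,12],[26,15],[30,17],[42,10],[45,0]]
[[4,17],[15,0],[22,2],[24,12],[26,15],[30,17],[42,10],[45,0],[46,20],[50,0]]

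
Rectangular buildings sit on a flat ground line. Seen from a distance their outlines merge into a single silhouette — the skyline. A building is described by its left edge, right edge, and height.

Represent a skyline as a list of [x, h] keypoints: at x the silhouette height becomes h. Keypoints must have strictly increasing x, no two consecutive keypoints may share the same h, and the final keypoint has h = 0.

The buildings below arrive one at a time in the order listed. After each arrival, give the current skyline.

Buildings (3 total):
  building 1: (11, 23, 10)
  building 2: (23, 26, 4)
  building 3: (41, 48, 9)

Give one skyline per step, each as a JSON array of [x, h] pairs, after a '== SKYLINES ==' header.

== SKYLINES ==
[[11,10],[23,0]]
[[11,10],[23,4],[26,0]]
[[11,10],[23,4],[26,0],[41,9],[48,0]]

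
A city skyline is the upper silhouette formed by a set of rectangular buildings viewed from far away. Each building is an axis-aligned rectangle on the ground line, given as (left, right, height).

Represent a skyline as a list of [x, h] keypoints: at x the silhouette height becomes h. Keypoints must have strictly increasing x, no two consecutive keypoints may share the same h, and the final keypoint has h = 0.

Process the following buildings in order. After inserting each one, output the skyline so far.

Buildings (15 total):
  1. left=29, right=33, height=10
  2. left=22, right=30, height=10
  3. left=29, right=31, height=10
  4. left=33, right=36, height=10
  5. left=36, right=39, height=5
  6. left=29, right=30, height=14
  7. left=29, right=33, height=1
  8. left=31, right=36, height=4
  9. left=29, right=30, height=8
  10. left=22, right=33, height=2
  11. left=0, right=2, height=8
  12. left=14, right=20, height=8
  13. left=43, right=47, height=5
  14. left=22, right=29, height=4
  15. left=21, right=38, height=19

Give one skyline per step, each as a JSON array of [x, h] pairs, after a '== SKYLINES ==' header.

== SKYLINES ==
[[29,10],[33,0]]
[[22,10],[33,0]]
[[22,10],[33,0]]
[[22,10],[36,0]]
[[22,10],[36,5],[39,0]]
[[22,10],[29,14],[30,10],[36,5],[39,0]]
[[22,10],[29,14],[30,10],[36,5],[39,0]]
[[22,10],[29,14],[30,10],[36,5],[39,0]]
[[22,10],[29,14],[30,10],[36,5],[39,0]]
[[22,10],[29,14],[30,10],[36,5],[39,0]]
[[0,8],[2,0],[22,10],[29,14],[30,10],[36,5],[39,0]]
[[0,8],[2,0],[14,8],[20,0],[22,10],[29,14],[30,10],[36,5],[39,0]]
[[0,8],[2,0],[14,8],[20,0],[22,10],[29,14],[30,10],[36,5],[39,0],[43,5],[47,0]]
[[0,8],[2,0],[14,8],[20,0],[22,10],[29,14],[30,10],[36,5],[39,0],[43,5],[47,0]]
[[0,8],[2,0],[14,8],[20,0],[21,19],[38,5],[39,0],[43,5],[47,0]]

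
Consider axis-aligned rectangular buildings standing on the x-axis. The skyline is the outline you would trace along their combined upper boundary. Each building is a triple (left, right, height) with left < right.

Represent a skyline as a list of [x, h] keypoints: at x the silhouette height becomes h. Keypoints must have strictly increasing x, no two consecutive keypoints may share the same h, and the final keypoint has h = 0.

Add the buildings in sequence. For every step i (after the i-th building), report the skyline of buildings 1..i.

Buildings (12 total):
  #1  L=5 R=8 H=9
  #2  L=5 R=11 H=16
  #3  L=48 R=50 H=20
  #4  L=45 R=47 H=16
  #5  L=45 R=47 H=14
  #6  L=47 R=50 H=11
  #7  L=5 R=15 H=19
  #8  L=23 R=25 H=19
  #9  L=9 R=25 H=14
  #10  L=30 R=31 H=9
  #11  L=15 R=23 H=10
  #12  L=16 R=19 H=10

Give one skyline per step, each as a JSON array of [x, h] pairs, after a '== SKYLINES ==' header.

== SKYLINES ==
[[5,9],[8,0]]
[[5,16],[11,0]]
[[5,16],[11,0],[48,20],[50,0]]
[[5,16],[11,0],[45,16],[47,0],[48,20],[50,0]]
[[5,16],[11,0],[45,16],[47,0],[48,20],[50,0]]
[[5,16],[11,0],[45,16],[47,11],[48,20],[50,0]]
[[5,19],[15,0],[45,16],[47,11],[48,20],[50,0]]
[[5,19],[15,0],[23,19],[25,0],[45,16],[47,11],[48,20],[50,0]]
[[5,19],[15,14],[23,19],[25,0],[45,16],[47,11],[48,20],[50,0]]
[[5,19],[15,14],[23,19],[25,0],[30,9],[31,0],[45,16],[47,11],[48,20],[50,0]]
[[5,19],[15,14],[23,19],[25,0],[30,9],[31,0],[45,16],[47,11],[48,20],[50,0]]
[[5,19],[15,14],[23,19],[25,0],[30,9],[31,0],[45,16],[47,11],[48,20],[50,0]]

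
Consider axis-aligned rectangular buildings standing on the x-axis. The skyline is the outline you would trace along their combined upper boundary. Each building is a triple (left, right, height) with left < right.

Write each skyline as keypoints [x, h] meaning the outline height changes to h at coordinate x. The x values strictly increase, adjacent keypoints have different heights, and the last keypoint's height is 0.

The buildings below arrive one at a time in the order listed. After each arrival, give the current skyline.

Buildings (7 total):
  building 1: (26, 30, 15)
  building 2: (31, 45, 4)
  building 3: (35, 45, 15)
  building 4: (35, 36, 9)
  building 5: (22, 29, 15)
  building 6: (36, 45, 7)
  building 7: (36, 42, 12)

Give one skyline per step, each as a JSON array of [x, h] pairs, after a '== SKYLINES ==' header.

== SKYLINES ==
[[26,15],[30,0]]
[[26,15],[30,0],[31,4],[45,0]]
[[26,15],[30,0],[31,4],[35,15],[45,0]]
[[26,15],[30,0],[31,4],[35,15],[45,0]]
[[22,15],[30,0],[31,4],[35,15],[45,0]]
[[22,15],[30,0],[31,4],[35,15],[45,0]]
[[22,15],[30,0],[31,4],[35,15],[45,0]]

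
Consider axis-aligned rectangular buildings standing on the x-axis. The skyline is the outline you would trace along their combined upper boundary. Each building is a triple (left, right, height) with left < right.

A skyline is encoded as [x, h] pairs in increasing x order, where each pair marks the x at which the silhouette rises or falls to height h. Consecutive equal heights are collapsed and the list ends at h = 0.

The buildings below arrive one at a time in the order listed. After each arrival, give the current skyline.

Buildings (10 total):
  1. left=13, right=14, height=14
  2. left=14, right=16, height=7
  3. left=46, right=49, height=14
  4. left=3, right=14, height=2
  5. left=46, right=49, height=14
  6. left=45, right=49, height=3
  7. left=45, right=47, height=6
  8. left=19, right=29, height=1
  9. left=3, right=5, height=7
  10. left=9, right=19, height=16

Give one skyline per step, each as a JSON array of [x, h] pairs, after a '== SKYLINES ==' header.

== SKYLINES ==
[[13,14],[14,0]]
[[13,14],[14,7],[16,0]]
[[13,14],[14,7],[16,0],[46,14],[49,0]]
[[3,2],[13,14],[14,7],[16,0],[46,14],[49,0]]
[[3,2],[13,14],[14,7],[16,0],[46,14],[49,0]]
[[3,2],[13,14],[14,7],[16,0],[45,3],[46,14],[49,0]]
[[3,2],[13,14],[14,7],[16,0],[45,6],[46,14],[49,0]]
[[3,2],[13,14],[14,7],[16,0],[19,1],[29,0],[45,6],[46,14],[49,0]]
[[3,7],[5,2],[13,14],[14,7],[16,0],[19,1],[29,0],[45,6],[46,14],[49,0]]
[[3,7],[5,2],[9,16],[19,1],[29,0],[45,6],[46,14],[49,0]]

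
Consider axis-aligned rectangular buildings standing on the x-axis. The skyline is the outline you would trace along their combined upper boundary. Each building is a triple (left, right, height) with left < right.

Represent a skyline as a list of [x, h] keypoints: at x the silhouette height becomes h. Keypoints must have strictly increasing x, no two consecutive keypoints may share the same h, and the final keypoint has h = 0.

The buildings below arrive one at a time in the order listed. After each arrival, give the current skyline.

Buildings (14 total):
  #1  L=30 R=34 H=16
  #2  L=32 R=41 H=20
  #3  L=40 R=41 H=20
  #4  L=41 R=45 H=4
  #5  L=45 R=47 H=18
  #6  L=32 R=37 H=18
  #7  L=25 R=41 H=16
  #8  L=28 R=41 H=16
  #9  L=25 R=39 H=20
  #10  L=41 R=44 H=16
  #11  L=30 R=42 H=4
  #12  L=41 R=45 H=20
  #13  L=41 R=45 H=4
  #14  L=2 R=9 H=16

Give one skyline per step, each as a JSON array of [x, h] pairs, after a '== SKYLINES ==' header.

== SKYLINES ==
[[30,16],[34,0]]
[[30,16],[32,20],[41,0]]
[[30,16],[32,20],[41,0]]
[[30,16],[32,20],[41,4],[45,0]]
[[30,16],[32,20],[41,4],[45,18],[47,0]]
[[30,16],[32,20],[41,4],[45,18],[47,0]]
[[25,16],[32,20],[41,4],[45,18],[47,0]]
[[25,16],[32,20],[41,4],[45,18],[47,0]]
[[25,20],[41,4],[45,18],[47,0]]
[[25,20],[41,16],[44,4],[45,18],[47,0]]
[[25,20],[41,16],[44,4],[45,18],[47,0]]
[[25,20],[45,18],[47,0]]
[[25,20],[45,18],[47,0]]
[[2,16],[9,0],[25,20],[45,18],[47,0]]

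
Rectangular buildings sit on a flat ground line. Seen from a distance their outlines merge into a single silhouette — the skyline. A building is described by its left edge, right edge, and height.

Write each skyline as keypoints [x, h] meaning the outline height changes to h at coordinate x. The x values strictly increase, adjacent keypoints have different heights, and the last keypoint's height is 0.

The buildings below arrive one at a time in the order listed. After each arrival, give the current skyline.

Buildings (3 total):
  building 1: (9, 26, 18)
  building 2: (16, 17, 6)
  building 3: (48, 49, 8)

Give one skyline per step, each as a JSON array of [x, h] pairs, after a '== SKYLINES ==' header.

== SKYLINES ==
[[9,18],[26,0]]
[[9,18],[26,0]]
[[9,18],[26,0],[48,8],[49,0]]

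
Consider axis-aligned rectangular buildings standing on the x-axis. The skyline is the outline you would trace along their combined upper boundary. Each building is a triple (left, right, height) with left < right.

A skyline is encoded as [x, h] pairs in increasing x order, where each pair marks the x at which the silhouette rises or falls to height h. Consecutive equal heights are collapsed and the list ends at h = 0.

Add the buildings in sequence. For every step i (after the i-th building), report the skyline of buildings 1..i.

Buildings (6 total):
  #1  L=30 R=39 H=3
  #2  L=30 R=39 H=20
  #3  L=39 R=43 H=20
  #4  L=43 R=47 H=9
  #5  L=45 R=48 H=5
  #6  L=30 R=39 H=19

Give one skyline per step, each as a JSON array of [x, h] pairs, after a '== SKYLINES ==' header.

== SKYLINES ==
[[30,3],[39,0]]
[[30,20],[39,0]]
[[30,20],[43,0]]
[[30,20],[43,9],[47,0]]
[[30,20],[43,9],[47,5],[48,0]]
[[30,20],[43,9],[47,5],[48,0]]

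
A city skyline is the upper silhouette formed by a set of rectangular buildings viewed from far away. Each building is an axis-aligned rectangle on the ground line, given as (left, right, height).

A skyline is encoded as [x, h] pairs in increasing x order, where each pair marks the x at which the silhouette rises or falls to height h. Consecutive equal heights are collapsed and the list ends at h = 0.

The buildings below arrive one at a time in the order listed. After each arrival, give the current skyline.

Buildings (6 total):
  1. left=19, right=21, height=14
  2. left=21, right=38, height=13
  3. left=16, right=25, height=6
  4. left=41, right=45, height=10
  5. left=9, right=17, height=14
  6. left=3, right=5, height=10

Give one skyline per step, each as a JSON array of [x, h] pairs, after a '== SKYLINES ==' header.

== SKYLINES ==
[[19,14],[21,0]]
[[19,14],[21,13],[38,0]]
[[16,6],[19,14],[21,13],[38,0]]
[[16,6],[19,14],[21,13],[38,0],[41,10],[45,0]]
[[9,14],[17,6],[19,14],[21,13],[38,0],[41,10],[45,0]]
[[3,10],[5,0],[9,14],[17,6],[19,14],[21,13],[38,0],[41,10],[45,0]]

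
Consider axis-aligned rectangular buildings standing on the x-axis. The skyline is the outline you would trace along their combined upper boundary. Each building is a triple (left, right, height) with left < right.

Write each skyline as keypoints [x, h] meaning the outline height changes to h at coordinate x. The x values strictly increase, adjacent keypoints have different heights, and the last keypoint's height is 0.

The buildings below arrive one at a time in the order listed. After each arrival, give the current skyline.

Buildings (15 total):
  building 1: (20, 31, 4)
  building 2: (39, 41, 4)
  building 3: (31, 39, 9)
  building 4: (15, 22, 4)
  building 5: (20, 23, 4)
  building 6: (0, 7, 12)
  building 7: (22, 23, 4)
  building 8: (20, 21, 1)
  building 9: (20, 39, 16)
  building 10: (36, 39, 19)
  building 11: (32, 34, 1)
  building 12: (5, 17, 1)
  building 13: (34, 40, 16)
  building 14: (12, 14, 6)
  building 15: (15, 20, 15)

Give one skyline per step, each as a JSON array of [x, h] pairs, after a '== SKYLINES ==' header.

== SKYLINES ==
[[20,4],[31,0]]
[[20,4],[31,0],[39,4],[41,0]]
[[20,4],[31,9],[39,4],[41,0]]
[[15,4],[31,9],[39,4],[41,0]]
[[15,4],[31,9],[39,4],[41,0]]
[[0,12],[7,0],[15,4],[31,9],[39,4],[41,0]]
[[0,12],[7,0],[15,4],[31,9],[39,4],[41,0]]
[[0,12],[7,0],[15,4],[31,9],[39,4],[41,0]]
[[0,12],[7,0],[15,4],[20,16],[39,4],[41,0]]
[[0,12],[7,0],[15,4],[20,16],[36,19],[39,4],[41,0]]
[[0,12],[7,0],[15,4],[20,16],[36,19],[39,4],[41,0]]
[[0,12],[7,1],[15,4],[20,16],[36,19],[39,4],[41,0]]
[[0,12],[7,1],[15,4],[20,16],[36,19],[39,16],[40,4],[41,0]]
[[0,12],[7,1],[12,6],[14,1],[15,4],[20,16],[36,19],[39,16],[40,4],[41,0]]
[[0,12],[7,1],[12,6],[14,1],[15,15],[20,16],[36,19],[39,16],[40,4],[41,0]]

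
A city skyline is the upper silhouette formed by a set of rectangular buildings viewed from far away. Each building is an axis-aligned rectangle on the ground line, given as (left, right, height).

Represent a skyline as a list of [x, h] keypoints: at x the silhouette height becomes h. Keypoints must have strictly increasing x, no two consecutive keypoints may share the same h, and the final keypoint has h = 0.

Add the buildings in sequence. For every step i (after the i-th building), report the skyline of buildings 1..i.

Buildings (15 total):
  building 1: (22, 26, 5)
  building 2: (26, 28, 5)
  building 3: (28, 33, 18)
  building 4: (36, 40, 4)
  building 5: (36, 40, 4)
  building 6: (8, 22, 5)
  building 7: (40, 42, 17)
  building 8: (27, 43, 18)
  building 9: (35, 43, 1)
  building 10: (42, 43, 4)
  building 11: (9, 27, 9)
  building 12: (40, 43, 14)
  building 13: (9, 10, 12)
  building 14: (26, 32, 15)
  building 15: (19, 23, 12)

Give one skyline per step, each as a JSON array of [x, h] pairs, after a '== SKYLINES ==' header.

== SKYLINES ==
[[22,5],[26,0]]
[[22,5],[28,0]]
[[22,5],[28,18],[33,0]]
[[22,5],[28,18],[33,0],[36,4],[40,0]]
[[22,5],[28,18],[33,0],[36,4],[40,0]]
[[8,5],[28,18],[33,0],[36,4],[40,0]]
[[8,5],[28,18],[33,0],[36,4],[40,17],[42,0]]
[[8,5],[27,18],[43,0]]
[[8,5],[27,18],[43,0]]
[[8,5],[27,18],[43,0]]
[[8,5],[9,9],[27,18],[43,0]]
[[8,5],[9,9],[27,18],[43,0]]
[[8,5],[9,12],[10,9],[27,18],[43,0]]
[[8,5],[9,12],[10,9],[26,15],[27,18],[43,0]]
[[8,5],[9,12],[10,9],[19,12],[23,9],[26,15],[27,18],[43,0]]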